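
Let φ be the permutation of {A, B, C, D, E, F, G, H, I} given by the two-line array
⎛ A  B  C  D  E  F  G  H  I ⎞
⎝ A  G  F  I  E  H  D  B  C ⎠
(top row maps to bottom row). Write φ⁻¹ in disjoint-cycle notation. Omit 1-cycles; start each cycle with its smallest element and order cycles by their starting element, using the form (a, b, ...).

(B, H, F, C, I, D, G)

The cycle decomposition of φ is (B, G, D, I, C, F, H).
Reversing each cycle (and rotating so the smallest element leads) gives φ⁻¹ = (B, H, F, C, I, D, G).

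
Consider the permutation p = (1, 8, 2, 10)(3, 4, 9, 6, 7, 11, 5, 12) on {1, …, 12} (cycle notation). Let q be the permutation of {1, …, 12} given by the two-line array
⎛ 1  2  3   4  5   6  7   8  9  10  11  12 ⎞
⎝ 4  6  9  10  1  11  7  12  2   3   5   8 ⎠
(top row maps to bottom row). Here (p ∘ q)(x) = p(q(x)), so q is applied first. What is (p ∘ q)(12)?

2

(p ∘ q)(12) = p(q(12)). q(12) = 8, then p(8) = 2. So (p ∘ q)(12) = 2.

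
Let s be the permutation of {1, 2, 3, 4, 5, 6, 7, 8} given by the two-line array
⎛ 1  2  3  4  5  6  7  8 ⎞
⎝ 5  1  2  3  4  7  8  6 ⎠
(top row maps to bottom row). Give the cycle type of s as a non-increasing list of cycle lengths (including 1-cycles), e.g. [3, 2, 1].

[5, 3]

The disjoint cycles are (1 5 4 3 2)(6 7 8), with lengths 5, 3 in non-increasing order.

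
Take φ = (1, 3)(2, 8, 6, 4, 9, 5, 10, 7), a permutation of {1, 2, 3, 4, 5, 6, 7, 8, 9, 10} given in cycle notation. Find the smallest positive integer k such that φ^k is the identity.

The disjoint cycles have lengths 8, 2.
Since disjoint cycles commute, ord(φ) = lcm(8, 2) = 8.

8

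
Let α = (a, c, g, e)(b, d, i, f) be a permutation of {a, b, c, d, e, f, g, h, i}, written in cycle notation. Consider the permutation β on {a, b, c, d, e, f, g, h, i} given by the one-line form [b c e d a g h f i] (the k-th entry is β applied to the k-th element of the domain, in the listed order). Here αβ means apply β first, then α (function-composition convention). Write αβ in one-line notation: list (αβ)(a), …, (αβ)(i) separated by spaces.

d g a i c e h b f

For each element, apply β then α: a → b → d; b → c → g; c → e → a; d → d → i; e → a → c; f → g → e; g → h → h; h → f → b; i → i → f.
So αβ in one-line form is d g a i c e h b f.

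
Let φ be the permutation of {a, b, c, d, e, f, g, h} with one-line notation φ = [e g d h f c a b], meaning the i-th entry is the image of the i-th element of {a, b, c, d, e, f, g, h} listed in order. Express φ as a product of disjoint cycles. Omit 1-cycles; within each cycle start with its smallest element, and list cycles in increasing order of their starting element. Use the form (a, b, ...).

(a, e, f, c, d, h, b, g)

Start at a and follow images: a → e → f → c → d → h → b → g → a, giving the cycle (a, e, f, c, d, h, b, g).
Continuing from each remaining unvisited element yields (a, e, f, c, d, h, b, g).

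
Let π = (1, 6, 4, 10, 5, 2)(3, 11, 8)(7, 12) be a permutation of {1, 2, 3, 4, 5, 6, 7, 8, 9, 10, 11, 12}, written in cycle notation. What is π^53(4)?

4 lies in the 6-cycle (1, 6, 4, 10, 5, 2).
Powers repeat with period 6 on this cycle, and 53 mod 6 = 5, so π^53(4) = π^5(4).
Advancing 5 steps from 4: 4 → 10 → 5 → 2 → 1 → 6.

6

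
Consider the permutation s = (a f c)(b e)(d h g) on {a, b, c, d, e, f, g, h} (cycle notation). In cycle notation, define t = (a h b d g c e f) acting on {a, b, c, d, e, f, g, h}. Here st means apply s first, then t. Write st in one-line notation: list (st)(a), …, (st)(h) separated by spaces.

a f h b d e g c

Chase each element through s then t: a → f → a; b → e → f; c → a → h; d → h → b; e → b → d; f → c → e; g → d → g; h → g → c.
So st in one-line form is a f h b d e g c.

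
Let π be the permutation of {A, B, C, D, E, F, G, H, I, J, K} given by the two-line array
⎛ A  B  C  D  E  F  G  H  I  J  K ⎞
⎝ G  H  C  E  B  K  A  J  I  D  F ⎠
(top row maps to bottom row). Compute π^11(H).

Tracing H → J → … returns to H after 5 steps, so H lies in a 5-cycle (B, H, J, D, E).
On a 5-cycle, π^5 is the identity, so π^11 = π^1 there (11 ≡ 1 mod 5).
Advancing 1 step from H: H → J.

J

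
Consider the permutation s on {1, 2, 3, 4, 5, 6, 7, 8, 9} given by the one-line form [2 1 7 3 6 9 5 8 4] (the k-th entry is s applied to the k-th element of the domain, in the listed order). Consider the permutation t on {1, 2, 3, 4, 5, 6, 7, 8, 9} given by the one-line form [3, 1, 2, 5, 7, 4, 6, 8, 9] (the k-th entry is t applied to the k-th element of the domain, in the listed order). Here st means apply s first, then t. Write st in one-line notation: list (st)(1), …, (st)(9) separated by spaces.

(st)(x) = t(s(x)). Computing each image: t(s(1)) = t(2) = 1, t(s(2)) = t(1) = 3, t(s(3)) = t(7) = 6, t(s(4)) = t(3) = 2, t(s(5)) = t(6) = 4, t(s(6)) = t(9) = 9, t(s(7)) = t(5) = 7, t(s(8)) = t(8) = 8, t(s(9)) = t(4) = 5.
Hence st = [1 3 6 2 4 9 7 8 5].

1 3 6 2 4 9 7 8 5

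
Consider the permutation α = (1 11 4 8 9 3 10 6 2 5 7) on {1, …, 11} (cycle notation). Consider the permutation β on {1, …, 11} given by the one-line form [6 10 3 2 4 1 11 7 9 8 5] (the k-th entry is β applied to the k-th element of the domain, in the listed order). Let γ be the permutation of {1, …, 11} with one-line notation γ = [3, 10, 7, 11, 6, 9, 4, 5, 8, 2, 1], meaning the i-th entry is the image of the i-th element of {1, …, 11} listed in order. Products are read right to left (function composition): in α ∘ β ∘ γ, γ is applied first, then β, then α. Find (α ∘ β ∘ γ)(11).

Chase 11: γ(11) = 1; β(1) = 6; α(6) = 2. Hence (α ∘ β ∘ γ)(11) = 2.

2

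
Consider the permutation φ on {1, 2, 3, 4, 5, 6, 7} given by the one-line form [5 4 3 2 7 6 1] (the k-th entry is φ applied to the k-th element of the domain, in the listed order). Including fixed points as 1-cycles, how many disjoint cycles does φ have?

4

The cycle decomposition is (1, 5, 7)(2, 4)(3)(6), which has 4 cycles (counting 1-cycles).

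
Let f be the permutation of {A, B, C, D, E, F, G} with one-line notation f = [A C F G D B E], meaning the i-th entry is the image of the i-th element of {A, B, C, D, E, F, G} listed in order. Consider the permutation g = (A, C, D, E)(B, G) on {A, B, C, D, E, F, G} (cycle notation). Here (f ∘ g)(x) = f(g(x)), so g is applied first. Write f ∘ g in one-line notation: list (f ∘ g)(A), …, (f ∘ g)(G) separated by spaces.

F E G D A B C

(f ∘ g)(x) = f(g(x)). Computing each image: f(g(A)) = f(C) = F, f(g(B)) = f(G) = E, f(g(C)) = f(D) = G, f(g(D)) = f(E) = D, f(g(E)) = f(A) = A, f(g(F)) = f(F) = B, f(g(G)) = f(B) = C.
Hence f ∘ g = [F E G D A B C].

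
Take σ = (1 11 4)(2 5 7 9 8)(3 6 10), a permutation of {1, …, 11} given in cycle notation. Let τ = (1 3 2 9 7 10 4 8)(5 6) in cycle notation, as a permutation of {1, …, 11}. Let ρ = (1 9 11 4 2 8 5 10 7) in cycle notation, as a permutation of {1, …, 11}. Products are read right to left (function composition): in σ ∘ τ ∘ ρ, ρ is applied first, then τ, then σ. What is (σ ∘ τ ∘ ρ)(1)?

Chase 1: ρ(1) = 9; τ(9) = 7; σ(7) = 9. Hence (σ ∘ τ ∘ ρ)(1) = 9.

9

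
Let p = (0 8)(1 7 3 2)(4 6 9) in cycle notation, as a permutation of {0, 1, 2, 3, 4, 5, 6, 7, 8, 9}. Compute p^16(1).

1

1 lies in the 4-cycle (1 7 3 2).
On a 4-cycle, p^4 is the identity, so p^16 = p^0 there (16 ≡ 0 mod 4).
So p^16(1) = 1.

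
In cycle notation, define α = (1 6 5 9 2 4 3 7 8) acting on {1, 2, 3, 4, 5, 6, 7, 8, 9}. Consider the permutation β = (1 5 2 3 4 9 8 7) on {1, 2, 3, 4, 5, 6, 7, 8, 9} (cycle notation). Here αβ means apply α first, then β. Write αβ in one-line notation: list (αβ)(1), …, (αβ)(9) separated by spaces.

6 9 1 4 8 2 7 5 3

(αβ)(x) = β(α(x)). Computing each image: β(α(1)) = β(6) = 6, β(α(2)) = β(4) = 9, β(α(3)) = β(7) = 1, β(α(4)) = β(3) = 4, β(α(5)) = β(9) = 8, β(α(6)) = β(5) = 2, β(α(7)) = β(8) = 7, β(α(8)) = β(1) = 5, β(α(9)) = β(2) = 3.
Hence αβ = [6 9 1 4 8 2 7 5 3].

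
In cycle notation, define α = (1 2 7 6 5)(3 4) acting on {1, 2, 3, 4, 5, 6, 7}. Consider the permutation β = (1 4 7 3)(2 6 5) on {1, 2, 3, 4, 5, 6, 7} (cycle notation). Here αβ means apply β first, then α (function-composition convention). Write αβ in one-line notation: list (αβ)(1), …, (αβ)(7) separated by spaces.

3 5 2 6 7 1 4

(αβ)(x) = α(β(x)). Computing each image: α(β(1)) = α(4) = 3, α(β(2)) = α(6) = 5, α(β(3)) = α(1) = 2, α(β(4)) = α(7) = 6, α(β(5)) = α(2) = 7, α(β(6)) = α(5) = 1, α(β(7)) = α(3) = 4.
Hence αβ = [3 5 2 6 7 1 4].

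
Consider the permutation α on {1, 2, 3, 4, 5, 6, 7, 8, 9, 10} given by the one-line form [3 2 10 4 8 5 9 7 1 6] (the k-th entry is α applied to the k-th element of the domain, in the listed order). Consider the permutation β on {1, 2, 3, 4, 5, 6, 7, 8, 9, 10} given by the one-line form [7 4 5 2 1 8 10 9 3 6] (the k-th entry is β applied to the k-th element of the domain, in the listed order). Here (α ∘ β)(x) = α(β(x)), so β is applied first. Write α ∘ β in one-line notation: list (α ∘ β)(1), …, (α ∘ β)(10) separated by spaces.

9 4 8 2 3 7 6 1 10 5

For each element, apply β then α: 1 → 7 → 9; 2 → 4 → 4; 3 → 5 → 8; 4 → 2 → 2; 5 → 1 → 3; 6 → 8 → 7; 7 → 10 → 6; 8 → 9 → 1; 9 → 3 → 10; 10 → 6 → 5.
Collecting the images, α ∘ β = [9 4 8 2 3 7 6 1 10 5].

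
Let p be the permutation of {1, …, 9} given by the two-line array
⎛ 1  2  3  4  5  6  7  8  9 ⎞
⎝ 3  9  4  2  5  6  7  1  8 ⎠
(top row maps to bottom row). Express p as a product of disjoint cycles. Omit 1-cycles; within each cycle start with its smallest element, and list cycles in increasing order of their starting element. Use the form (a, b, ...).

(1, 3, 4, 2, 9, 8)

Start at 1 and follow images: 1 → 3 → 4 → 2 → 9 → 8 → 1, giving the cycle (1, 3, 4, 2, 9, 8).
Continuing from each remaining unvisited element yields (1, 3, 4, 2, 9, 8).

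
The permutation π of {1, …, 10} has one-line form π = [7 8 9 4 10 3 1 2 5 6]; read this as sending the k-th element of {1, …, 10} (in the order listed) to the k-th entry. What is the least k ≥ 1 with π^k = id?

The disjoint-cycle form of π has cycle lengths 5, 2, 2, 1.
Since disjoint cycles commute, ord(π) = lcm(5, 2, 2) = 10.

10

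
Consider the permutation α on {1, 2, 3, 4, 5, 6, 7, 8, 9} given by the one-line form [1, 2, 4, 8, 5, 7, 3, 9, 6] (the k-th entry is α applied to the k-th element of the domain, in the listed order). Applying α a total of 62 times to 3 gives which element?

8

Tracing 3 → 4 → … returns to 3 after 6 steps, so 3 lies in a 6-cycle (3, 4, 8, 9, 6, 7).
Powers repeat with period 6 on this cycle, and 62 mod 6 = 2, so α^62(3) = α^2(3).
Advancing 2 steps from 3: 3 → 4 → 8.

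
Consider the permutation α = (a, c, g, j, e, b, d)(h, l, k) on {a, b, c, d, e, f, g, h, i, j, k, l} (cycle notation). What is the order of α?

The cycle type of α is (7, 3, 1, 1).
The order of α is the least common multiple of its cycle lengths: lcm(7, 3) = 21.

21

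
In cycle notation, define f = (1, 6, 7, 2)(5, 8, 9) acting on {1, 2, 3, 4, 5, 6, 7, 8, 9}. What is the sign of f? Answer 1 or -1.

-1

The cycle lengths are 4, 3, 1, 1.
A cycle is odd iff its length is even; f has 1 even-length cycle, so sgn(f) = (−1)^1 and f is odd.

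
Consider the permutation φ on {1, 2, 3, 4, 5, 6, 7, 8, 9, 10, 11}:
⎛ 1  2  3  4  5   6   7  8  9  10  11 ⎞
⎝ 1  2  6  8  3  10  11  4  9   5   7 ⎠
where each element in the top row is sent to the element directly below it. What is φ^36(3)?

3

Tracing 3 → 6 → … returns to 3 after 4 steps, so 3 lies in a 4-cycle (3, 6, 10, 5).
Since the cycle has length 4, φ^36 acts on it the same as φ^0 (36 mod 4 = 0).
So φ^36(3) = 3.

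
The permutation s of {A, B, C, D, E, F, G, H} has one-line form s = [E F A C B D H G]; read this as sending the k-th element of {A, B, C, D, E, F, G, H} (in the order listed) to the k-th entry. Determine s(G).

H

G is element number 7 of the domain, and entry number 7 of the one-line form is H, so s(G) = H.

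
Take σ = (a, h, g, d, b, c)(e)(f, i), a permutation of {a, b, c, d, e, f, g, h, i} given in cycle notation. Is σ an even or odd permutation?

even

The cycle lengths are 6, 2, 1.
A cycle is odd iff its length is even; σ has 2 even-length cycles, so sgn(σ) = (−1)^2 and σ is even.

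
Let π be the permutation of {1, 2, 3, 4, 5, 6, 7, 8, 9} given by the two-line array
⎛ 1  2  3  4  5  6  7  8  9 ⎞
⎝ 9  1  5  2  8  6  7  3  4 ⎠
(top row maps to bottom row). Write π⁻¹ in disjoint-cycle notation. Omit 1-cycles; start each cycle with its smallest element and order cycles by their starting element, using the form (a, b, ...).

First write π in disjoint cycles: (1, 9, 4, 2)(3, 5, 8).
The inverse reverses every cycle; in canonical form, π⁻¹ = (1, 2, 4, 9)(3, 8, 5).

(1, 2, 4, 9)(3, 8, 5)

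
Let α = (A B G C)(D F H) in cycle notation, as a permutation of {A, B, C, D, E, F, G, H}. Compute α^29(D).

D lies in the 3-cycle (D F H).
Powers repeat with period 3 on this cycle, and 29 mod 3 = 2, so α^29(D) = α^2(D).
Stepping 2 places around the cycle: D → F → H.

H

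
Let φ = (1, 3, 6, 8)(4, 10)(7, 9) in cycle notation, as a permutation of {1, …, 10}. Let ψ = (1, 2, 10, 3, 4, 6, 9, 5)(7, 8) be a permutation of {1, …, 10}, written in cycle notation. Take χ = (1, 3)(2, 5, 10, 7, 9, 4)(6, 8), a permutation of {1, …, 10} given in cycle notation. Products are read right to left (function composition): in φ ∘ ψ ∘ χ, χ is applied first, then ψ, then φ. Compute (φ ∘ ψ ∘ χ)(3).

2

Apply the permutations in order: χ(3) = 1, then ψ(1) = 2, then φ(2) = 2. So (φ ∘ ψ ∘ χ)(3) = 2.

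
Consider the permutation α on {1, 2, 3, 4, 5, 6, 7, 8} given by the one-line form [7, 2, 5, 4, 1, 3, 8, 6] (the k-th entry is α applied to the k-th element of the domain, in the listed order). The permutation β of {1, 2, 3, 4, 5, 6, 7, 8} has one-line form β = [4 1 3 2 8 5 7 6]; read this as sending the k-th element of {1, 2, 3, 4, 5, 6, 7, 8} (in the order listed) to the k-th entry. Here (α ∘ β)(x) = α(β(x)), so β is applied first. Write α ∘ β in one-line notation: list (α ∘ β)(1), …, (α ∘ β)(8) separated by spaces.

Chase each element through β then α: 1 → 4 → 4; 2 → 1 → 7; 3 → 3 → 5; 4 → 2 → 2; 5 → 8 → 6; 6 → 5 → 1; 7 → 7 → 8; 8 → 6 → 3.
So α ∘ β in one-line form is 4 7 5 2 6 1 8 3.

4 7 5 2 6 1 8 3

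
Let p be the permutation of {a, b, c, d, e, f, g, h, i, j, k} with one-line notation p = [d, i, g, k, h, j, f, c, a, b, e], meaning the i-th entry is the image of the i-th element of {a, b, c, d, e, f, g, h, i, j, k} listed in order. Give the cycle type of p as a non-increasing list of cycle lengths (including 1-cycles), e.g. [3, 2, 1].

The disjoint cycles are (a d k e h c g f j b i), with lengths 11 in non-increasing order.

[11]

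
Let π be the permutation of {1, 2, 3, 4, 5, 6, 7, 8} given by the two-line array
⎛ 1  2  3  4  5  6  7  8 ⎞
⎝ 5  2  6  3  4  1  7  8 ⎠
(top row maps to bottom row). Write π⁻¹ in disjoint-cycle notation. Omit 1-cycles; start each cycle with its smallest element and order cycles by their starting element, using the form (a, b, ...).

The cycle decomposition of π is (1, 5, 4, 3, 6).
Reversing each cycle (and rotating so the smallest element leads) gives π⁻¹ = (1, 6, 3, 4, 5).

(1, 6, 3, 4, 5)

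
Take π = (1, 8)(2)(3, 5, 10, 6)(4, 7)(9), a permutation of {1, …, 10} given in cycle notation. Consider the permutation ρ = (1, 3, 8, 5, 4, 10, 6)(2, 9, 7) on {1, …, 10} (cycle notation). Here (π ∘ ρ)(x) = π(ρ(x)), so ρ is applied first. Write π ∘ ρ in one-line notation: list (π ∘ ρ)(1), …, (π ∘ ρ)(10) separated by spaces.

5 9 1 6 7 8 2 10 4 3

For each element, apply ρ then π: 1 → 3 → 5; 2 → 9 → 9; 3 → 8 → 1; 4 → 10 → 6; 5 → 4 → 7; 6 → 1 → 8; 7 → 2 → 2; 8 → 5 → 10; 9 → 7 → 4; 10 → 6 → 3.
Collecting the images, π ∘ ρ = [5 9 1 6 7 8 2 10 4 3].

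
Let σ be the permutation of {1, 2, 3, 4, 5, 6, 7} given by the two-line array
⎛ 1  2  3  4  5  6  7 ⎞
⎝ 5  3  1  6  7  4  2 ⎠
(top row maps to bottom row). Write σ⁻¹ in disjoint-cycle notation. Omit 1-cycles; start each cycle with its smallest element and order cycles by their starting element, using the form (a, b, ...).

(1, 3, 2, 7, 5)(4, 6)

First write σ in disjoint cycles: (1, 5, 7, 2, 3)(4, 6).
The inverse reverses every cycle; in canonical form, σ⁻¹ = (1, 3, 2, 7, 5)(4, 6).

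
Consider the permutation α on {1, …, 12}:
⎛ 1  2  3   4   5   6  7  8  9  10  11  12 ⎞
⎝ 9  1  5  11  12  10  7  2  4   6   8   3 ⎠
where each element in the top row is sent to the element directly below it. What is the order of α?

6

Writing α as disjoint cycles, the cycle lengths are 6, 3, 2, 1.
The order is lcm(6, 3, 2) = 6.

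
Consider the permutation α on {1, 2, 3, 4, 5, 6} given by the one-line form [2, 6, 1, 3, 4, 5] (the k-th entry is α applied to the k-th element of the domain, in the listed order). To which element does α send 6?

5

6 is element number 6 of the domain, and entry number 6 of the one-line form is 5, so α(6) = 5.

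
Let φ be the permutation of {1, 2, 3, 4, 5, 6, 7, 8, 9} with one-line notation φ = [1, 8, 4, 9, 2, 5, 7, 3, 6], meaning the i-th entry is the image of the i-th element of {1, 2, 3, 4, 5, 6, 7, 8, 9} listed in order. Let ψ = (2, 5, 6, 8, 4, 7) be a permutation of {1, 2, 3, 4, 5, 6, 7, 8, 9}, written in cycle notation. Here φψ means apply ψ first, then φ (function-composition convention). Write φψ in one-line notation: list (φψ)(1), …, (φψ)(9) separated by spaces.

(φψ)(x) = φ(ψ(x)). Computing each image: φ(ψ(1)) = φ(1) = 1, φ(ψ(2)) = φ(5) = 2, φ(ψ(3)) = φ(3) = 4, φ(ψ(4)) = φ(7) = 7, φ(ψ(5)) = φ(6) = 5, φ(ψ(6)) = φ(8) = 3, φ(ψ(7)) = φ(2) = 8, φ(ψ(8)) = φ(4) = 9, φ(ψ(9)) = φ(9) = 6.
Hence φψ = [1 2 4 7 5 3 8 9 6].

1 2 4 7 5 3 8 9 6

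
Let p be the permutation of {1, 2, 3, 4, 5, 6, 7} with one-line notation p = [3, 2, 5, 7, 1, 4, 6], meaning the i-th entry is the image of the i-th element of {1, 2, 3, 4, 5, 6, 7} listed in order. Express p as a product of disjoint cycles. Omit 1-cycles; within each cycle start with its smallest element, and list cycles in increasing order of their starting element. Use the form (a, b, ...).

(1, 3, 5)(4, 7, 6)

From 1: 1 → 3 → 5 → 1, closing the cycle (1, 3, 5).
Continuing from each remaining unvisited element yields (1, 3, 5)(4, 7, 6).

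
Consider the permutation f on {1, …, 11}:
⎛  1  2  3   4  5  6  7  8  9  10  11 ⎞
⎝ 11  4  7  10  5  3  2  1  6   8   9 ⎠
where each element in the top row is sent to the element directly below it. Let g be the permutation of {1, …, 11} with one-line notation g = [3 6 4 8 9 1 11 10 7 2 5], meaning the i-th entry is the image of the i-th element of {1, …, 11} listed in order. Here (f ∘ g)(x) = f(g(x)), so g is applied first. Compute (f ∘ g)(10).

First apply g: g(10) = 2, then f(2) = 4. Thus (f ∘ g)(10) = 4.

4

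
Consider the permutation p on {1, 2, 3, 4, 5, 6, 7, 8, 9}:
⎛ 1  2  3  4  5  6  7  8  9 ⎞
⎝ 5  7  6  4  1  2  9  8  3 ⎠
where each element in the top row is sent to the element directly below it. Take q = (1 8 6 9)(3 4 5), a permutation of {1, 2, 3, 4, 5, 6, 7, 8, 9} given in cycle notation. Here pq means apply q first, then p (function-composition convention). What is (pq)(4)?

q(4) = 5, then p(5) = 1; composing gives (pq)(4) = 1.

1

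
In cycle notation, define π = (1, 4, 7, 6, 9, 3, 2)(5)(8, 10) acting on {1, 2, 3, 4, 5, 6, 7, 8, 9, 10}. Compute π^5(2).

9

2 lies in the 7-cycle (1, 4, 7, 6, 9, 3, 2).
Advancing 5 steps from 2: 2 → 1 → 4 → 7 → 6 → 9.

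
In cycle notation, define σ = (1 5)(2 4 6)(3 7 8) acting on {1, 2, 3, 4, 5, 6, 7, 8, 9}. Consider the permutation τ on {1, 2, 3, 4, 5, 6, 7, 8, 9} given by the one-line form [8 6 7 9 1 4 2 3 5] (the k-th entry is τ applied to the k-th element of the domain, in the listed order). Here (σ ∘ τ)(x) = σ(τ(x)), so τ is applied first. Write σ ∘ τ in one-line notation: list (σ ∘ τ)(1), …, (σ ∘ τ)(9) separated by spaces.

For each element, apply τ then σ: 1 → 8 → 3; 2 → 6 → 2; 3 → 7 → 8; 4 → 9 → 9; 5 → 1 → 5; 6 → 4 → 6; 7 → 2 → 4; 8 → 3 → 7; 9 → 5 → 1.
Collecting the images, σ ∘ τ = [3 2 8 9 5 6 4 7 1].

3 2 8 9 5 6 4 7 1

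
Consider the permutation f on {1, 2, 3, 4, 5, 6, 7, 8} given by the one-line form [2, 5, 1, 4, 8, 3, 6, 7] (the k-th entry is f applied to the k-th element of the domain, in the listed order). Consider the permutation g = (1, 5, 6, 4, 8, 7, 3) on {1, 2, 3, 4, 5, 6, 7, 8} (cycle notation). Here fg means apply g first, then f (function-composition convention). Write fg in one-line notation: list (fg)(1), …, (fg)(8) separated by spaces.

8 5 2 7 3 4 1 6

(fg)(x) = f(g(x)). Computing each image: f(g(1)) = f(5) = 8, f(g(2)) = f(2) = 5, f(g(3)) = f(1) = 2, f(g(4)) = f(8) = 7, f(g(5)) = f(6) = 3, f(g(6)) = f(4) = 4, f(g(7)) = f(3) = 1, f(g(8)) = f(7) = 6.
Hence fg = [8 5 2 7 3 4 1 6].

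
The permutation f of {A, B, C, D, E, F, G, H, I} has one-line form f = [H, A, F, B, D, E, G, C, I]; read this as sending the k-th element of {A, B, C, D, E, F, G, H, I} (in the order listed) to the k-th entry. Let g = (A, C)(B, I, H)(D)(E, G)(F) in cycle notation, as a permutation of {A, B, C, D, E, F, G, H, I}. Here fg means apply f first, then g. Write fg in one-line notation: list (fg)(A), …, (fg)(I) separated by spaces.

For each element, apply f then g: A → H → B; B → A → C; C → F → F; D → B → I; E → D → D; F → E → G; G → G → E; H → C → A; I → I → H.
Collecting the images, fg = [B C F I D G E A H].

B C F I D G E A H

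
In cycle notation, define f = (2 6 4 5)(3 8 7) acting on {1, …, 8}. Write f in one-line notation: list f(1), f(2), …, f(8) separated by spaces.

Image by image: 1↦1, 2↦6, 3↦8, 4↦5, 5↦2, 6↦4, 7↦3, 8↦7.
So the one-line form is 1 6 8 5 2 4 3 7.

1 6 8 5 2 4 3 7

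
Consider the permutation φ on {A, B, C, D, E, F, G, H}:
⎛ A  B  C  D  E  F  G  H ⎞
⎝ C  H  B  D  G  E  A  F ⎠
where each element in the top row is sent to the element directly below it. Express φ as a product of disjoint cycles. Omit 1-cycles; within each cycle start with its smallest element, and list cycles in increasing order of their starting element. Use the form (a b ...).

Start at A and follow images: A → C → B → H → F → E → G → A, giving the cycle (A C B H F E G).
Repeating from the next unused element and collecting all non-trivial cycles gives (A C B H F E G).

(A C B H F E G)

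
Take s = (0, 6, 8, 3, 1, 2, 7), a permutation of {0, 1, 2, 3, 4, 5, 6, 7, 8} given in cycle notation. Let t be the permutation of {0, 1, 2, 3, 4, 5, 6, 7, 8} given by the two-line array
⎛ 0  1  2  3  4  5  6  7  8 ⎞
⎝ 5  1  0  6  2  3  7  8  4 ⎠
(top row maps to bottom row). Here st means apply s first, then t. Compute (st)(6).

4

s(6) = 8, then t(8) = 4; composing gives (st)(6) = 4.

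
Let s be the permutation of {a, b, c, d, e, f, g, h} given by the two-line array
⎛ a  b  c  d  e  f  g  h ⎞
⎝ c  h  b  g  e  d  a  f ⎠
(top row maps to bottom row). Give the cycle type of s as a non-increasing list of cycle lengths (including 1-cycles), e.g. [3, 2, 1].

[7, 1]

The disjoint cycles are (a c b h f d g)(e), with lengths 7, 1 in non-increasing order.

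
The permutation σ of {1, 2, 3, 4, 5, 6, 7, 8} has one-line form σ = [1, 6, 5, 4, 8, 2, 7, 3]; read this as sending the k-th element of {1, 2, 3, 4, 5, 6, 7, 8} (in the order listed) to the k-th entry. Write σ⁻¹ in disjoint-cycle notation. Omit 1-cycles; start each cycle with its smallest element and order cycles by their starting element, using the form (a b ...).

The cycle decomposition of σ is (2 6)(3 5 8).
Reversing each cycle (and rotating so the smallest element leads) gives σ⁻¹ = (2 6)(3 8 5).

(2 6)(3 8 5)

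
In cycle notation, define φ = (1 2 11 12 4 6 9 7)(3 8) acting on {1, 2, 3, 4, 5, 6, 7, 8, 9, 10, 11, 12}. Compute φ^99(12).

12 lies in the 8-cycle (1 2 11 12 4 6 9 7).
On an 8-cycle, φ^8 is the identity, so φ^99 = φ^3 there (99 ≡ 3 mod 8).
Stepping 3 places around the cycle: 12 → 4 → 6 → 9.

9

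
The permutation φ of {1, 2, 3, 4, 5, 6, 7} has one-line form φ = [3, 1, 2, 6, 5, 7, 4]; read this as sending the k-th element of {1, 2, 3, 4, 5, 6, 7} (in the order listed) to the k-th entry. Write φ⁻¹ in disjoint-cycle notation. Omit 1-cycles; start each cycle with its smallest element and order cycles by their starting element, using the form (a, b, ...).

First write φ in disjoint cycles: (1, 3, 2)(4, 6, 7).
Reversing each cycle (and rotating so the smallest element leads) gives φ⁻¹ = (1, 2, 3)(4, 7, 6).

(1, 2, 3)(4, 7, 6)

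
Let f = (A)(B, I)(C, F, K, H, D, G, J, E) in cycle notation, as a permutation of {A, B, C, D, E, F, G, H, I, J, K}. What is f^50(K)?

K lies in the 8-cycle (C, F, K, H, D, G, J, E).
Powers repeat with period 8 on this cycle, and 50 mod 8 = 2, so f^50(K) = f^2(K).
Stepping 2 places around the cycle: K → H → D.

D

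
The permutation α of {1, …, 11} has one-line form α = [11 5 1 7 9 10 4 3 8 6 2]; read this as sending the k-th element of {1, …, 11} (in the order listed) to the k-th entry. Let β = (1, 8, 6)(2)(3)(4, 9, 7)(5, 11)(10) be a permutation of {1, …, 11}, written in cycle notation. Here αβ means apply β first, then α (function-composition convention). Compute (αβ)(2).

β(2) = 2, then α(2) = 5; composing gives (αβ)(2) = 5.

5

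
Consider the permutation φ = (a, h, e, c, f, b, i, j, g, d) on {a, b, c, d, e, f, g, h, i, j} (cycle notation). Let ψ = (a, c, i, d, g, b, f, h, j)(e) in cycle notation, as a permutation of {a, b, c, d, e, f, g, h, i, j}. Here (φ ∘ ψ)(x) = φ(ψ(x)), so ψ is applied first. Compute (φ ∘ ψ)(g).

(φ ∘ ψ)(g) = φ(ψ(g)). ψ(g) = b, then φ(b) = i. So (φ ∘ ψ)(g) = i.

i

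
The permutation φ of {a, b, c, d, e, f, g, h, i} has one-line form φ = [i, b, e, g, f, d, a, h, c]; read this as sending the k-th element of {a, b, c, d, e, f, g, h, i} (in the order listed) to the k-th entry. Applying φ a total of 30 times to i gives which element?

e

Tracing i → c → … returns to i after 7 steps, so i lies in a 7-cycle (a, i, c, e, f, d, g).
Powers repeat with period 7 on this cycle, and 30 mod 7 = 2, so φ^30(i) = φ^2(i).
Stepping 2 places around the cycle: i → c → e.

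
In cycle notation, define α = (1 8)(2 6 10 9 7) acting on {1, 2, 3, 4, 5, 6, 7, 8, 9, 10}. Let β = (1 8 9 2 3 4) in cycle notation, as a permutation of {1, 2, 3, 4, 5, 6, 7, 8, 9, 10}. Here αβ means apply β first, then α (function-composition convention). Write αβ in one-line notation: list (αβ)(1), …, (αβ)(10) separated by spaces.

1 3 4 8 5 10 2 7 6 9

(αβ)(x) = α(β(x)). Computing each image: α(β(1)) = α(8) = 1, α(β(2)) = α(3) = 3, α(β(3)) = α(4) = 4, α(β(4)) = α(1) = 8, α(β(5)) = α(5) = 5, α(β(6)) = α(6) = 10, α(β(7)) = α(7) = 2, α(β(8)) = α(9) = 7, α(β(9)) = α(2) = 6, α(β(10)) = α(10) = 9.
Hence αβ = [1 3 4 8 5 10 2 7 6 9].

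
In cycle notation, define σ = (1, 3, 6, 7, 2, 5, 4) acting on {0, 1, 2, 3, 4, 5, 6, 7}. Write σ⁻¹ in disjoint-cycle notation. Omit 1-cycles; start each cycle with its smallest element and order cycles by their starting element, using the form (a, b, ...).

(1, 4, 5, 2, 7, 6, 3)

Inverting a permutation written in cycle notation just reverses the order within every cycle.
After reversing and putting each cycle's least element first, σ⁻¹ = (1, 4, 5, 2, 7, 6, 3).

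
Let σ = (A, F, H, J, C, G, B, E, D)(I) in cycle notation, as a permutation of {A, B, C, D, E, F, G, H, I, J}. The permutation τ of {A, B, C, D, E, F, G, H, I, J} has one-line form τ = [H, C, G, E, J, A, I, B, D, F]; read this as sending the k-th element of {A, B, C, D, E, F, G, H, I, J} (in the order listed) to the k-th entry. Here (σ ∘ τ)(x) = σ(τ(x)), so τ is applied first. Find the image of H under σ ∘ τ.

E

τ(H) = B, then σ(B) = E; composing gives (σ ∘ τ)(H) = E.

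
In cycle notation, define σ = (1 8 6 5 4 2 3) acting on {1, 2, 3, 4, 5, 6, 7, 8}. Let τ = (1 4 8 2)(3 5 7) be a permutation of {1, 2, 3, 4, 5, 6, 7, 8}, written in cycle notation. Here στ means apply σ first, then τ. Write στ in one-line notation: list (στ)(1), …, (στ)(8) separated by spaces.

2 5 4 1 8 7 3 6

For each element, apply σ then τ: 1 → 8 → 2; 2 → 3 → 5; 3 → 1 → 4; 4 → 2 → 1; 5 → 4 → 8; 6 → 5 → 7; 7 → 7 → 3; 8 → 6 → 6.
So στ in one-line form is 2 5 4 1 8 7 3 6.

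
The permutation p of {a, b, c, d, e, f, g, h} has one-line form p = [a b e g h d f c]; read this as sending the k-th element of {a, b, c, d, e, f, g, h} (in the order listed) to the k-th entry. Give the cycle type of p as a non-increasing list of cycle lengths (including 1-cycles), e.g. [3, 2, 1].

The disjoint cycles are (a)(b)(c, e, h)(d, g, f), with lengths 3, 3, 1, 1 in non-increasing order.

[3, 3, 1, 1]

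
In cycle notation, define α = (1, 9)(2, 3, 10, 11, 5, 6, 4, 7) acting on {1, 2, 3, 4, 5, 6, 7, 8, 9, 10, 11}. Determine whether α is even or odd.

The cycle lengths are 8, 2, 1.
A cycle of length ℓ contributes ℓ−1 transpositions, so α is a product of 7 + 1 = 8 transpositions — even.

even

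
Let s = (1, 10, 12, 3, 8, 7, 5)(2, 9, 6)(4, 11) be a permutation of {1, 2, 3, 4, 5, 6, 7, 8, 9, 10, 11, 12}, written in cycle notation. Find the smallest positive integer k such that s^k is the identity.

The disjoint cycles have lengths 7, 3, 2.
The order is lcm(7, 3, 2) = 42.

42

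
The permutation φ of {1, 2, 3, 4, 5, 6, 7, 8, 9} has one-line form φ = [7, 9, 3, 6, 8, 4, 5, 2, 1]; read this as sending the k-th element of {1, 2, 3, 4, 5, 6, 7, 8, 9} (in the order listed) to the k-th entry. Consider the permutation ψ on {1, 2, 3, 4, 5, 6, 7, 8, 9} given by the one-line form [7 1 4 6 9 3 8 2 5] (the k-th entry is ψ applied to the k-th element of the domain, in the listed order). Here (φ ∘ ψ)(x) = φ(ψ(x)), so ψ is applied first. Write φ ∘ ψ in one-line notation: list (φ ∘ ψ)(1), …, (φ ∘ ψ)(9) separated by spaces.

5 7 6 4 1 3 2 9 8

For each element, apply ψ then φ: 1 → 7 → 5; 2 → 1 → 7; 3 → 4 → 6; 4 → 6 → 4; 5 → 9 → 1; 6 → 3 → 3; 7 → 8 → 2; 8 → 2 → 9; 9 → 5 → 8.
Collecting the images, φ ∘ ψ = [5 7 6 4 1 3 2 9 8].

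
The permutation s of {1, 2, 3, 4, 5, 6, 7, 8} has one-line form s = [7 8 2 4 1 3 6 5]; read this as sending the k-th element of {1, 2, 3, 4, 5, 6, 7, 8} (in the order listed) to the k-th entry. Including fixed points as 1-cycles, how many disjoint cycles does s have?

2

The cycle decomposition is (1 7 6 3 2 8 5)(4), which has 2 cycles (counting 1-cycles).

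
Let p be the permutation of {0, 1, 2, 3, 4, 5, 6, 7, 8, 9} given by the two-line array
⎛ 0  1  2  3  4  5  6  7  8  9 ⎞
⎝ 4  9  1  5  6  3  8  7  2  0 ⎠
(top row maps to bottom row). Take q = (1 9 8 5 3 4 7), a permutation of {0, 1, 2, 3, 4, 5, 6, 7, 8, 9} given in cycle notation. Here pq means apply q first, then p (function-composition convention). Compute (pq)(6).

8

(pq)(6) = p(q(6)). q(6) = 6, then p(6) = 8. So (pq)(6) = 8.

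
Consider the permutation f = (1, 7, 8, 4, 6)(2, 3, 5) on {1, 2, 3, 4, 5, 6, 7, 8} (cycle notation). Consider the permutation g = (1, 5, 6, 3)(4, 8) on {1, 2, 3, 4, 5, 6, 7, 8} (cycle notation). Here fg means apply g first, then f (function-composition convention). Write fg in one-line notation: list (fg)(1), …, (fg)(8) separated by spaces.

2 3 7 4 1 5 8 6

Chase each element through g then f: 1 → 5 → 2; 2 → 2 → 3; 3 → 1 → 7; 4 → 8 → 4; 5 → 6 → 1; 6 → 3 → 5; 7 → 7 → 8; 8 → 4 → 6.
Collecting the images, fg = [2 3 7 4 1 5 8 6].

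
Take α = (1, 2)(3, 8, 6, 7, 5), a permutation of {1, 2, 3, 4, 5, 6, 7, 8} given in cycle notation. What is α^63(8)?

5

8 lies in the 5-cycle (3, 8, 6, 7, 5).
On a 5-cycle, α^5 is the identity, so α^63 = α^3 there (63 ≡ 3 mod 5).
Stepping 3 places around the cycle: 8 → 6 → 7 → 5.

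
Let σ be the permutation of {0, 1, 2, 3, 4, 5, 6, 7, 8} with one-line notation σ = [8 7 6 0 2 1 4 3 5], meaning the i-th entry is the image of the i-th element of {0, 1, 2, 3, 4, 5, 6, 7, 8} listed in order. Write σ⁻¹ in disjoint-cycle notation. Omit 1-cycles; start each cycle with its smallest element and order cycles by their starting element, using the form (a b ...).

First write σ in disjoint cycles: (0 8 5 1 7 3)(2 6 4).
The inverse reverses every cycle; in canonical form, σ⁻¹ = (0 3 7 1 5 8)(2 4 6).

(0 3 7 1 5 8)(2 4 6)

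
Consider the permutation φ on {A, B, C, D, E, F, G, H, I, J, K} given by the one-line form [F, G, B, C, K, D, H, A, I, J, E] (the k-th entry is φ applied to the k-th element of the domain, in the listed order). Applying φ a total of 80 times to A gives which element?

Tracing A → F → … returns to A after 7 steps, so A lies in a 7-cycle (A F D C B G H).
Powers repeat with period 7 on this cycle, and 80 mod 7 = 3, so φ^80(A) = φ^3(A).
Advancing 3 steps from A: A → F → D → C.

C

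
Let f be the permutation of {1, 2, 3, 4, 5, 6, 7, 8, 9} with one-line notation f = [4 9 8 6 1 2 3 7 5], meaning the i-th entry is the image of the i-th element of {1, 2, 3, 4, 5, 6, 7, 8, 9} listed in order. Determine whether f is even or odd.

odd

In disjoint-cycle form the cycle lengths are 6, 3.
A cycle of length ℓ contributes ℓ−1 transpositions, so f is a product of 5 + 2 = 7 transpositions — odd.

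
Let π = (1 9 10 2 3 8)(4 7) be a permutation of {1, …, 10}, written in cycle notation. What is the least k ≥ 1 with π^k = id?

The cycle type of π is (6, 2, 1, 1).
The order is lcm(6, 2) = 6.

6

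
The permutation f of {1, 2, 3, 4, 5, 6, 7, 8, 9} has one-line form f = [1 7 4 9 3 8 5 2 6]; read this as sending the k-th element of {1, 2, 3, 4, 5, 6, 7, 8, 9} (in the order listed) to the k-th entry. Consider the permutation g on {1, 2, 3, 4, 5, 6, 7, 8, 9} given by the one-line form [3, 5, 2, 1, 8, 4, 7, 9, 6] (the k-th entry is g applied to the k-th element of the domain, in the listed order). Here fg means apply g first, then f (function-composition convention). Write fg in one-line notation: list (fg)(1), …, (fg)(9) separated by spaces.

4 3 7 1 2 9 5 6 8

For each element, apply g then f: 1 → 3 → 4; 2 → 5 → 3; 3 → 2 → 7; 4 → 1 → 1; 5 → 8 → 2; 6 → 4 → 9; 7 → 7 → 5; 8 → 9 → 6; 9 → 6 → 8.
So fg in one-line form is 4 3 7 1 2 9 5 6 8.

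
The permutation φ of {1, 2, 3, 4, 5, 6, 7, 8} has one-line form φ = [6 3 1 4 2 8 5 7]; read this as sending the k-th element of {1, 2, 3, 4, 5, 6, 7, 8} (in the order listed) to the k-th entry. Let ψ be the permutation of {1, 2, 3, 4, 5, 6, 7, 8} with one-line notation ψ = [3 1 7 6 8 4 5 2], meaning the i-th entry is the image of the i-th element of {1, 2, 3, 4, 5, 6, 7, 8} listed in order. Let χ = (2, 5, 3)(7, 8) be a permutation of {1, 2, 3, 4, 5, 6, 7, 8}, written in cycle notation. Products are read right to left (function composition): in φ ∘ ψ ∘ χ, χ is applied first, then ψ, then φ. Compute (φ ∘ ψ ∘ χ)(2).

Chase 2: χ(2) = 5; ψ(5) = 8; φ(8) = 7. Hence (φ ∘ ψ ∘ χ)(2) = 7.

7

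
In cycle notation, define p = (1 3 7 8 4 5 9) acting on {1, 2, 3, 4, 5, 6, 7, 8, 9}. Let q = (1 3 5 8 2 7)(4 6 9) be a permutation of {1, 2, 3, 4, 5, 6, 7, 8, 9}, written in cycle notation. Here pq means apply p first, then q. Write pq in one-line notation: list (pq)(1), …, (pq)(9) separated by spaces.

5 7 1 8 4 9 2 6 3

(pq)(x) = q(p(x)). Computing each image: q(p(1)) = q(3) = 5, q(p(2)) = q(2) = 7, q(p(3)) = q(7) = 1, q(p(4)) = q(5) = 8, q(p(5)) = q(9) = 4, q(p(6)) = q(6) = 9, q(p(7)) = q(8) = 2, q(p(8)) = q(4) = 6, q(p(9)) = q(1) = 3.
Hence pq = [5 7 1 8 4 9 2 6 3].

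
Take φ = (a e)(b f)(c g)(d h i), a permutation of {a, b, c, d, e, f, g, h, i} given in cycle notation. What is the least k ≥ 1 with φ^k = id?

The cycle type of φ is (3, 2, 2, 2).
Since disjoint cycles commute, ord(φ) = lcm(3, 2, 2, 2) = 6.

6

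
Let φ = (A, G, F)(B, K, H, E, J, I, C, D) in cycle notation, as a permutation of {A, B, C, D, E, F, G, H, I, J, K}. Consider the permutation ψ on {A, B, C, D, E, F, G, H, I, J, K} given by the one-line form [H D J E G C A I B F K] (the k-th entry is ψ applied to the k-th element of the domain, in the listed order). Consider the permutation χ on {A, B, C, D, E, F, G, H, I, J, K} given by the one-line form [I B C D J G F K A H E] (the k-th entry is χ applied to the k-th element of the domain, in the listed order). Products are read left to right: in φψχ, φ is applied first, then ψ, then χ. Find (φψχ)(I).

Chase I: φ(I) = C; ψ(C) = J; χ(J) = H. Hence (φψχ)(I) = H.

H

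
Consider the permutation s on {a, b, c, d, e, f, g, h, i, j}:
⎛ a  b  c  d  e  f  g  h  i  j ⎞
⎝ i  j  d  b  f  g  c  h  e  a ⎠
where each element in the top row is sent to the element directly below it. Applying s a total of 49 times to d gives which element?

Tracing d → b → … returns to d after 9 steps, so d lies in a 9-cycle (a, i, e, f, g, c, d, b, j).
On a 9-cycle, s^9 is the identity, so s^49 = s^4 there (49 ≡ 4 mod 9).
Stepping 4 places around the cycle: d → b → j → a → i.

i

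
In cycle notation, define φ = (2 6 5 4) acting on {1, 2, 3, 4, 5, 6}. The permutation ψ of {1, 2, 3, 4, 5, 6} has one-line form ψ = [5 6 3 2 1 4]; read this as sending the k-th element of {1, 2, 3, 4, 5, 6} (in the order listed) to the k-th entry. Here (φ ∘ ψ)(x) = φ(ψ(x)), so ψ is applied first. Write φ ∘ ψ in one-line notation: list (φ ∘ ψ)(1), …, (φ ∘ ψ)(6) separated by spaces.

Chase each element through ψ then φ: 1 → 5 → 4; 2 → 6 → 5; 3 → 3 → 3; 4 → 2 → 6; 5 → 1 → 1; 6 → 4 → 2.
So φ ∘ ψ in one-line form is 4 5 3 6 1 2.

4 5 3 6 1 2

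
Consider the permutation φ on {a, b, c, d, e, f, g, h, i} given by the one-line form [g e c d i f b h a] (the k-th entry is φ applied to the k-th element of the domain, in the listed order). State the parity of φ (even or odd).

In disjoint-cycle form the cycle lengths are 5, 1, 1, 1, 1.
A cycle of length ℓ contributes ℓ−1 transpositions, so φ is a product of 4 transpositions — even.

even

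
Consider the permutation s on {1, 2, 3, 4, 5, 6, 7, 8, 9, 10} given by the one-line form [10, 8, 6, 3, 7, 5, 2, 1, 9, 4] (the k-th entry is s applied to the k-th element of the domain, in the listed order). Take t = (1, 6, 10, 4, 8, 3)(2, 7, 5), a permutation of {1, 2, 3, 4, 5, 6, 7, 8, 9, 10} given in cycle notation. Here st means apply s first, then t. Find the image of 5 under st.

First apply s: s(5) = 7, then t(7) = 5. Thus (st)(5) = 5.

5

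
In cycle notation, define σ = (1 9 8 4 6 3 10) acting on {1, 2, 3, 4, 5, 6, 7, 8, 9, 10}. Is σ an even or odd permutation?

The cycle lengths are 7, 1, 1, 1.
A cycle is odd iff its length is even; σ has 0 even-length cycles, so sgn(σ) = (−1)^0 and σ is even.

even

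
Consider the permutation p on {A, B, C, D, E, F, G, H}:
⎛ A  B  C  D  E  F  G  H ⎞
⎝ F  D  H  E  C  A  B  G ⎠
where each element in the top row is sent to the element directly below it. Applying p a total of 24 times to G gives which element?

G

Tracing G → B → … returns to G after 6 steps, so G lies in a 6-cycle (B D E C H G).
On a 6-cycle, p^6 is the identity, so p^24 = p^0 there (24 ≡ 0 mod 6).
So p^24(G) = G.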